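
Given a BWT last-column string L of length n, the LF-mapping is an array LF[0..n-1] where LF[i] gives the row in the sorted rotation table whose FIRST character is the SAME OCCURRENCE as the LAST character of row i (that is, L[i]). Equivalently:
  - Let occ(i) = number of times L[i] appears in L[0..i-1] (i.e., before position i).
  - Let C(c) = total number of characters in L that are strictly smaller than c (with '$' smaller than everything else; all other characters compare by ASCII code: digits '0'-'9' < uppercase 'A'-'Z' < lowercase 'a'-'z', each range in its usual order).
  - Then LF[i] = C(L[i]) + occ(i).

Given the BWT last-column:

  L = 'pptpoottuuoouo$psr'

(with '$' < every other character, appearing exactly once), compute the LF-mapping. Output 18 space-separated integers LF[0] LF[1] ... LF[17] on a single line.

Answer: 6 7 12 8 1 2 13 14 15 16 3 4 17 5 0 9 11 10

Derivation:
Char counts: '$':1, 'o':5, 'p':4, 'r':1, 's':1, 't':3, 'u':3
C (first-col start): C('$')=0, C('o')=1, C('p')=6, C('r')=10, C('s')=11, C('t')=12, C('u')=15
L[0]='p': occ=0, LF[0]=C('p')+0=6+0=6
L[1]='p': occ=1, LF[1]=C('p')+1=6+1=7
L[2]='t': occ=0, LF[2]=C('t')+0=12+0=12
L[3]='p': occ=2, LF[3]=C('p')+2=6+2=8
L[4]='o': occ=0, LF[4]=C('o')+0=1+0=1
L[5]='o': occ=1, LF[5]=C('o')+1=1+1=2
L[6]='t': occ=1, LF[6]=C('t')+1=12+1=13
L[7]='t': occ=2, LF[7]=C('t')+2=12+2=14
L[8]='u': occ=0, LF[8]=C('u')+0=15+0=15
L[9]='u': occ=1, LF[9]=C('u')+1=15+1=16
L[10]='o': occ=2, LF[10]=C('o')+2=1+2=3
L[11]='o': occ=3, LF[11]=C('o')+3=1+3=4
L[12]='u': occ=2, LF[12]=C('u')+2=15+2=17
L[13]='o': occ=4, LF[13]=C('o')+4=1+4=5
L[14]='$': occ=0, LF[14]=C('$')+0=0+0=0
L[15]='p': occ=3, LF[15]=C('p')+3=6+3=9
L[16]='s': occ=0, LF[16]=C('s')+0=11+0=11
L[17]='r': occ=0, LF[17]=C('r')+0=10+0=10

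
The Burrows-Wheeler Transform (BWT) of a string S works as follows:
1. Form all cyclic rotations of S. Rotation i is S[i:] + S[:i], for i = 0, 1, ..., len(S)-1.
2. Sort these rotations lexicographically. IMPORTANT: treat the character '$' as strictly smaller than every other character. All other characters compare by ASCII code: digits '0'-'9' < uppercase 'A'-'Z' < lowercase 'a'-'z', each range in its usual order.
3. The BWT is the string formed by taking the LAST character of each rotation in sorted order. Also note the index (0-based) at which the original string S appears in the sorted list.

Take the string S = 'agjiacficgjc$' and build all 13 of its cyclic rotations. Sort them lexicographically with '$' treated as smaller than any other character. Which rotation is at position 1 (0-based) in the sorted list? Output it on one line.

All 13 rotations (rotation i = S[i:]+S[:i]):
  rot[0] = agjiacficgjc$
  rot[1] = gjiacficgjc$a
  rot[2] = jiacficgjc$ag
  rot[3] = iacficgjc$agj
  rot[4] = acficgjc$agji
  rot[5] = cficgjc$agjia
  rot[6] = ficgjc$agjiac
  rot[7] = icgjc$agjiacf
  rot[8] = cgjc$agjiacfi
  rot[9] = gjc$agjiacfic
  rot[10] = jc$agjiacficg
  rot[11] = c$agjiacficgj
  rot[12] = $agjiacficgjc
Sorted (with $ < everything):
  sorted[0] = $agjiacficgjc
  sorted[1] = acficgjc$agji
  sorted[2] = agjiacficgjc$
  sorted[3] = c$agjiacficgj
  sorted[4] = cficgjc$agjia
  sorted[5] = cgjc$agjiacfi
  sorted[6] = ficgjc$agjiac
  sorted[7] = gjc$agjiacfic
  sorted[8] = gjiacficgjc$a
  sorted[9] = iacficgjc$agj
  sorted[10] = icgjc$agjiacf
  sorted[11] = jc$agjiacficg
  sorted[12] = jiacficgjc$ag
sorted[1] = acficgjc$agji

Answer: acficgjc$agji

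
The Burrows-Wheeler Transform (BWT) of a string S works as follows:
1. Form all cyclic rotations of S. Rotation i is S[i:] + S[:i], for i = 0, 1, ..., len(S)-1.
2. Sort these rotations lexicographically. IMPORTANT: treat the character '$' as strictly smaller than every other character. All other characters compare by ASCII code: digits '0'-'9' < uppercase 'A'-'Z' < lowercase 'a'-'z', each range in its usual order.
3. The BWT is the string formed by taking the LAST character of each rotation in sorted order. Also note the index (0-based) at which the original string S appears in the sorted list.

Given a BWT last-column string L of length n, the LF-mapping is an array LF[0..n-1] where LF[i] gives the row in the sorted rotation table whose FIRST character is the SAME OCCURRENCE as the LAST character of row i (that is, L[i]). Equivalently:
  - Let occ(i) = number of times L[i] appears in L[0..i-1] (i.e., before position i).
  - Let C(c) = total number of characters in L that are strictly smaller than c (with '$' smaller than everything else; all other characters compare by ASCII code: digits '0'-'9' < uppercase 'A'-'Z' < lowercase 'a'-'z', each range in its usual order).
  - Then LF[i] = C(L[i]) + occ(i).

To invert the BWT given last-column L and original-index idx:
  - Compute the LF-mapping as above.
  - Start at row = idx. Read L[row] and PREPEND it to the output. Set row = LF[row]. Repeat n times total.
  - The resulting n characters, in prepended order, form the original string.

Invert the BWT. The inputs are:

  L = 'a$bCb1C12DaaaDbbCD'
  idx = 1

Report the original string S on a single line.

LF mapping: 10 0 14 4 15 1 5 2 3 7 11 12 13 8 16 17 6 9
Walk LF starting at row 1, prepending L[row]:
  step 1: row=1, L[1]='$', prepend. Next row=LF[1]=0
  step 2: row=0, L[0]='a', prepend. Next row=LF[0]=10
  step 3: row=10, L[10]='a', prepend. Next row=LF[10]=11
  step 4: row=11, L[11]='a', prepend. Next row=LF[11]=12
  step 5: row=12, L[12]='a', prepend. Next row=LF[12]=13
  step 6: row=13, L[13]='D', prepend. Next row=LF[13]=8
  step 7: row=8, L[8]='2', prepend. Next row=LF[8]=3
  step 8: row=3, L[3]='C', prepend. Next row=LF[3]=4
  step 9: row=4, L[4]='b', prepend. Next row=LF[4]=15
  step 10: row=15, L[15]='b', prepend. Next row=LF[15]=17
  step 11: row=17, L[17]='D', prepend. Next row=LF[17]=9
  step 12: row=9, L[9]='D', prepend. Next row=LF[9]=7
  step 13: row=7, L[7]='1', prepend. Next row=LF[7]=2
  step 14: row=2, L[2]='b', prepend. Next row=LF[2]=14
  step 15: row=14, L[14]='b', prepend. Next row=LF[14]=16
  step 16: row=16, L[16]='C', prepend. Next row=LF[16]=6
  step 17: row=6, L[6]='C', prepend. Next row=LF[6]=5
  step 18: row=5, L[5]='1', prepend. Next row=LF[5]=1
Reversed output: 1CCbb1DDbbC2Daaaa$

Answer: 1CCbb1DDbbC2Daaaa$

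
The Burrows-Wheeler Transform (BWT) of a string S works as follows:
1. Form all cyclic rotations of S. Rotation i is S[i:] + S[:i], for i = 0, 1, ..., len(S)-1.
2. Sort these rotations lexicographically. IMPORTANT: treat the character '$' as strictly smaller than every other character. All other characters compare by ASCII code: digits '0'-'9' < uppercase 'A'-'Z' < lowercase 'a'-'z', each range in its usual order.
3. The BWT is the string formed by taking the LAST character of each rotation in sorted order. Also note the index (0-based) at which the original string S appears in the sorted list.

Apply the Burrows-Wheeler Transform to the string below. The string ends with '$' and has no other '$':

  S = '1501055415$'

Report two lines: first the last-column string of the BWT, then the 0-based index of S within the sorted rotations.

All 11 rotations (rotation i = S[i:]+S[:i]):
  rot[0] = 1501055415$
  rot[1] = 501055415$1
  rot[2] = 01055415$15
  rot[3] = 1055415$150
  rot[4] = 055415$1501
  rot[5] = 55415$15010
  rot[6] = 5415$150105
  rot[7] = 415$1501055
  rot[8] = 15$15010554
  rot[9] = 5$150105541
  rot[10] = $1501055415
Sorted (with $ < everything):
  sorted[0] = $1501055415  (last char: '5')
  sorted[1] = 01055415$15  (last char: '5')
  sorted[2] = 055415$1501  (last char: '1')
  sorted[3] = 1055415$150  (last char: '0')
  sorted[4] = 15$15010554  (last char: '4')
  sorted[5] = 1501055415$  (last char: '$')
  sorted[6] = 415$1501055  (last char: '5')
  sorted[7] = 5$150105541  (last char: '1')
  sorted[8] = 501055415$1  (last char: '1')
  sorted[9] = 5415$150105  (last char: '5')
  sorted[10] = 55415$15010  (last char: '0')
Last column: 55104$51150
Original string S is at sorted index 5

Answer: 55104$51150
5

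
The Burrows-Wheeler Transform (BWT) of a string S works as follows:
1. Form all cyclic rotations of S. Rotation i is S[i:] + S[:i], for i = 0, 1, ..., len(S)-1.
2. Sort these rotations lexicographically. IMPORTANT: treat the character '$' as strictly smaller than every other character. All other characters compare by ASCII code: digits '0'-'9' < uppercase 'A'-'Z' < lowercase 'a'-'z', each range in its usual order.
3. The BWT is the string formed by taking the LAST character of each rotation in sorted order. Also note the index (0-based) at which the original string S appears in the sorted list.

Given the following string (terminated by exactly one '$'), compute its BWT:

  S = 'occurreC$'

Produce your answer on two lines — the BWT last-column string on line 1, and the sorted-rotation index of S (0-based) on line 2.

All 9 rotations (rotation i = S[i:]+S[:i]):
  rot[0] = occurreC$
  rot[1] = ccurreC$o
  rot[2] = curreC$oc
  rot[3] = urreC$occ
  rot[4] = rreC$occu
  rot[5] = reC$occur
  rot[6] = eC$occurr
  rot[7] = C$occurre
  rot[8] = $occurreC
Sorted (with $ < everything):
  sorted[0] = $occurreC  (last char: 'C')
  sorted[1] = C$occurre  (last char: 'e')
  sorted[2] = ccurreC$o  (last char: 'o')
  sorted[3] = curreC$oc  (last char: 'c')
  sorted[4] = eC$occurr  (last char: 'r')
  sorted[5] = occurreC$  (last char: '$')
  sorted[6] = reC$occur  (last char: 'r')
  sorted[7] = rreC$occu  (last char: 'u')
  sorted[8] = urreC$occ  (last char: 'c')
Last column: Ceocr$ruc
Original string S is at sorted index 5

Answer: Ceocr$ruc
5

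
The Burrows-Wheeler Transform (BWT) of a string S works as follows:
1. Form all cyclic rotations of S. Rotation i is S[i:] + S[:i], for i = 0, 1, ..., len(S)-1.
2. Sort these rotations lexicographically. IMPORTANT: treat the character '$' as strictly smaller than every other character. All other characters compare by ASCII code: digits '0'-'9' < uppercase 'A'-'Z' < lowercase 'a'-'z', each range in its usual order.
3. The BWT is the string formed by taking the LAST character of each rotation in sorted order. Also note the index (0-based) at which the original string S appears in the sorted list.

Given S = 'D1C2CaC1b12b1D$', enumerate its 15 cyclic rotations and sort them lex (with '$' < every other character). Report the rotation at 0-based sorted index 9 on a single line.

All 15 rotations (rotation i = S[i:]+S[:i]):
  rot[0] = D1C2CaC1b12b1D$
  rot[1] = 1C2CaC1b12b1D$D
  rot[2] = C2CaC1b12b1D$D1
  rot[3] = 2CaC1b12b1D$D1C
  rot[4] = CaC1b12b1D$D1C2
  rot[5] = aC1b12b1D$D1C2C
  rot[6] = C1b12b1D$D1C2Ca
  rot[7] = 1b12b1D$D1C2CaC
  rot[8] = b12b1D$D1C2CaC1
  rot[9] = 12b1D$D1C2CaC1b
  rot[10] = 2b1D$D1C2CaC1b1
  rot[11] = b1D$D1C2CaC1b12
  rot[12] = 1D$D1C2CaC1b12b
  rot[13] = D$D1C2CaC1b12b1
  rot[14] = $D1C2CaC1b12b1D
Sorted (with $ < everything):
  sorted[0] = $D1C2CaC1b12b1D
  sorted[1] = 12b1D$D1C2CaC1b
  sorted[2] = 1C2CaC1b12b1D$D
  sorted[3] = 1D$D1C2CaC1b12b
  sorted[4] = 1b12b1D$D1C2CaC
  sorted[5] = 2CaC1b12b1D$D1C
  sorted[6] = 2b1D$D1C2CaC1b1
  sorted[7] = C1b12b1D$D1C2Ca
  sorted[8] = C2CaC1b12b1D$D1
  sorted[9] = CaC1b12b1D$D1C2
  sorted[10] = D$D1C2CaC1b12b1
  sorted[11] = D1C2CaC1b12b1D$
  sorted[12] = aC1b12b1D$D1C2C
  sorted[13] = b12b1D$D1C2CaC1
  sorted[14] = b1D$D1C2CaC1b12
sorted[9] = CaC1b12b1D$D1C2

Answer: CaC1b12b1D$D1C2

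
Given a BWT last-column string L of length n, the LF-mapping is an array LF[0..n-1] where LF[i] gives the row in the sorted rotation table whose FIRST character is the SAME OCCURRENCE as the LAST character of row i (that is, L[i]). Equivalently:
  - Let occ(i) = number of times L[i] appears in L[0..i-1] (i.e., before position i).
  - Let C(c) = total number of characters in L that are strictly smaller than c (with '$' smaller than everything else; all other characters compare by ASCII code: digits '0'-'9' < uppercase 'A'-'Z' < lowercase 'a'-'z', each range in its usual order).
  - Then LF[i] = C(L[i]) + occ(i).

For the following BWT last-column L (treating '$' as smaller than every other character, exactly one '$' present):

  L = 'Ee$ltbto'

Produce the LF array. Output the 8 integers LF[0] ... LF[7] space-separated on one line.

Answer: 1 3 0 4 6 2 7 5

Derivation:
Char counts: '$':1, 'E':1, 'b':1, 'e':1, 'l':1, 'o':1, 't':2
C (first-col start): C('$')=0, C('E')=1, C('b')=2, C('e')=3, C('l')=4, C('o')=5, C('t')=6
L[0]='E': occ=0, LF[0]=C('E')+0=1+0=1
L[1]='e': occ=0, LF[1]=C('e')+0=3+0=3
L[2]='$': occ=0, LF[2]=C('$')+0=0+0=0
L[3]='l': occ=0, LF[3]=C('l')+0=4+0=4
L[4]='t': occ=0, LF[4]=C('t')+0=6+0=6
L[5]='b': occ=0, LF[5]=C('b')+0=2+0=2
L[6]='t': occ=1, LF[6]=C('t')+1=6+1=7
L[7]='o': occ=0, LF[7]=C('o')+0=5+0=5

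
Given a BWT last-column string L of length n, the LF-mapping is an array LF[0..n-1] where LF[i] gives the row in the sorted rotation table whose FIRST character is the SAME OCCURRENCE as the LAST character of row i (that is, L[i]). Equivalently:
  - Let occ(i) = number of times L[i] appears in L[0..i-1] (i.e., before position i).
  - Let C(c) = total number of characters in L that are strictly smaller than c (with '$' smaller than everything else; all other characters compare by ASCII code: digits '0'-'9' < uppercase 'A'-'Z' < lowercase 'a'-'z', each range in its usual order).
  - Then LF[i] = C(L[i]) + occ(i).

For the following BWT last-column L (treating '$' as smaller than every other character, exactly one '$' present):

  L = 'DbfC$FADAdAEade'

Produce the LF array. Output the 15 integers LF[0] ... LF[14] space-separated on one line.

Char counts: '$':1, 'A':3, 'C':1, 'D':2, 'E':1, 'F':1, 'a':1, 'b':1, 'd':2, 'e':1, 'f':1
C (first-col start): C('$')=0, C('A')=1, C('C')=4, C('D')=5, C('E')=7, C('F')=8, C('a')=9, C('b')=10, C('d')=11, C('e')=13, C('f')=14
L[0]='D': occ=0, LF[0]=C('D')+0=5+0=5
L[1]='b': occ=0, LF[1]=C('b')+0=10+0=10
L[2]='f': occ=0, LF[2]=C('f')+0=14+0=14
L[3]='C': occ=0, LF[3]=C('C')+0=4+0=4
L[4]='$': occ=0, LF[4]=C('$')+0=0+0=0
L[5]='F': occ=0, LF[5]=C('F')+0=8+0=8
L[6]='A': occ=0, LF[6]=C('A')+0=1+0=1
L[7]='D': occ=1, LF[7]=C('D')+1=5+1=6
L[8]='A': occ=1, LF[8]=C('A')+1=1+1=2
L[9]='d': occ=0, LF[9]=C('d')+0=11+0=11
L[10]='A': occ=2, LF[10]=C('A')+2=1+2=3
L[11]='E': occ=0, LF[11]=C('E')+0=7+0=7
L[12]='a': occ=0, LF[12]=C('a')+0=9+0=9
L[13]='d': occ=1, LF[13]=C('d')+1=11+1=12
L[14]='e': occ=0, LF[14]=C('e')+0=13+0=13

Answer: 5 10 14 4 0 8 1 6 2 11 3 7 9 12 13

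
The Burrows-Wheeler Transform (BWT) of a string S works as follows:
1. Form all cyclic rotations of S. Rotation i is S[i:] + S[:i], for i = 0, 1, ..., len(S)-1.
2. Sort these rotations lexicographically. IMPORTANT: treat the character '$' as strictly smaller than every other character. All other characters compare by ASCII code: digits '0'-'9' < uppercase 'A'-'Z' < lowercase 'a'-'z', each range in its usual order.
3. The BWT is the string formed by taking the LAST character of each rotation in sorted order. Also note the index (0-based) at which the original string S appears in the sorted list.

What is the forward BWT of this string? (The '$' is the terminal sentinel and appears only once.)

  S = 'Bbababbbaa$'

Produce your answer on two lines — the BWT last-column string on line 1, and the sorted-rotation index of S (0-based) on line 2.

Answer: a$abbbbBaba
1

Derivation:
All 11 rotations (rotation i = S[i:]+S[:i]):
  rot[0] = Bbababbbaa$
  rot[1] = bababbbaa$B
  rot[2] = ababbbaa$Bb
  rot[3] = babbbaa$Bba
  rot[4] = abbbaa$Bbab
  rot[5] = bbbaa$Bbaba
  rot[6] = bbaa$Bbabab
  rot[7] = baa$Bbababb
  rot[8] = aa$Bbababbb
  rot[9] = a$Bbababbba
  rot[10] = $Bbababbbaa
Sorted (with $ < everything):
  sorted[0] = $Bbababbbaa  (last char: 'a')
  sorted[1] = Bbababbbaa$  (last char: '$')
  sorted[2] = a$Bbababbba  (last char: 'a')
  sorted[3] = aa$Bbababbb  (last char: 'b')
  sorted[4] = ababbbaa$Bb  (last char: 'b')
  sorted[5] = abbbaa$Bbab  (last char: 'b')
  sorted[6] = baa$Bbababb  (last char: 'b')
  sorted[7] = bababbbaa$B  (last char: 'B')
  sorted[8] = babbbaa$Bba  (last char: 'a')
  sorted[9] = bbaa$Bbabab  (last char: 'b')
  sorted[10] = bbbaa$Bbaba  (last char: 'a')
Last column: a$abbbbBaba
Original string S is at sorted index 1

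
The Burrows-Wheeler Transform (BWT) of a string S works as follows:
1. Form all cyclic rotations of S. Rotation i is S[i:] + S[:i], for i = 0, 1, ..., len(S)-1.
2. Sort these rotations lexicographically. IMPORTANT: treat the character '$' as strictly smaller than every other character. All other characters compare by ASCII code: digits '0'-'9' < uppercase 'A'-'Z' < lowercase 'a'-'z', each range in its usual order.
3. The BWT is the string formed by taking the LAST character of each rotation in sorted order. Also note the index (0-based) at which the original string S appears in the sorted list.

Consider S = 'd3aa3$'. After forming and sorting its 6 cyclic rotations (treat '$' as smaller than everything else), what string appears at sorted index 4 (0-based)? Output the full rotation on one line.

Answer: aa3$d3

Derivation:
All 6 rotations (rotation i = S[i:]+S[:i]):
  rot[0] = d3aa3$
  rot[1] = 3aa3$d
  rot[2] = aa3$d3
  rot[3] = a3$d3a
  rot[4] = 3$d3aa
  rot[5] = $d3aa3
Sorted (with $ < everything):
  sorted[0] = $d3aa3
  sorted[1] = 3$d3aa
  sorted[2] = 3aa3$d
  sorted[3] = a3$d3a
  sorted[4] = aa3$d3
  sorted[5] = d3aa3$
sorted[4] = aa3$d3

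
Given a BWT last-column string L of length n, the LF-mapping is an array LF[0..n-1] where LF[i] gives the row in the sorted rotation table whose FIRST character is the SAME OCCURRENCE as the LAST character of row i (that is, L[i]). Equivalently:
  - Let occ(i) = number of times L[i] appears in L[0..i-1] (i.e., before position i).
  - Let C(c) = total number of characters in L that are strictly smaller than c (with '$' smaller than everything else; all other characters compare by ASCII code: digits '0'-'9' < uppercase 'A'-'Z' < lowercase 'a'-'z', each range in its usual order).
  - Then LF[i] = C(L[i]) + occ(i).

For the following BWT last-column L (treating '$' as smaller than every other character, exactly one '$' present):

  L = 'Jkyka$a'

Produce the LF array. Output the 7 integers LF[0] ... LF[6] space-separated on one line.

Answer: 1 4 6 5 2 0 3

Derivation:
Char counts: '$':1, 'J':1, 'a':2, 'k':2, 'y':1
C (first-col start): C('$')=0, C('J')=1, C('a')=2, C('k')=4, C('y')=6
L[0]='J': occ=0, LF[0]=C('J')+0=1+0=1
L[1]='k': occ=0, LF[1]=C('k')+0=4+0=4
L[2]='y': occ=0, LF[2]=C('y')+0=6+0=6
L[3]='k': occ=1, LF[3]=C('k')+1=4+1=5
L[4]='a': occ=0, LF[4]=C('a')+0=2+0=2
L[5]='$': occ=0, LF[5]=C('$')+0=0+0=0
L[6]='a': occ=1, LF[6]=C('a')+1=2+1=3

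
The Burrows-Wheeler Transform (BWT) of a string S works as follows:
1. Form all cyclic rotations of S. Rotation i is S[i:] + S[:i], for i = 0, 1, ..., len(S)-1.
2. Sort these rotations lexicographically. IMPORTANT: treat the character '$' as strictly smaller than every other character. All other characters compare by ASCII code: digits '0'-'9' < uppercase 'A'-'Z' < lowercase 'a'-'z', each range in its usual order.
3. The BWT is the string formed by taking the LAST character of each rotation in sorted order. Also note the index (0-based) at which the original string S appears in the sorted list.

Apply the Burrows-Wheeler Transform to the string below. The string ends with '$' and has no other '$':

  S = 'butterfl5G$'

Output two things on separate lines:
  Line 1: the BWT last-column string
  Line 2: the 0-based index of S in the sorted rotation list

All 11 rotations (rotation i = S[i:]+S[:i]):
  rot[0] = butterfl5G$
  rot[1] = utterfl5G$b
  rot[2] = tterfl5G$bu
  rot[3] = terfl5G$but
  rot[4] = erfl5G$butt
  rot[5] = rfl5G$butte
  rot[6] = fl5G$butter
  rot[7] = l5G$butterf
  rot[8] = 5G$butterfl
  rot[9] = G$butterfl5
  rot[10] = $butterfl5G
Sorted (with $ < everything):
  sorted[0] = $butterfl5G  (last char: 'G')
  sorted[1] = 5G$butterfl  (last char: 'l')
  sorted[2] = G$butterfl5  (last char: '5')
  sorted[3] = butterfl5G$  (last char: '$')
  sorted[4] = erfl5G$butt  (last char: 't')
  sorted[5] = fl5G$butter  (last char: 'r')
  sorted[6] = l5G$butterf  (last char: 'f')
  sorted[7] = rfl5G$butte  (last char: 'e')
  sorted[8] = terfl5G$but  (last char: 't')
  sorted[9] = tterfl5G$bu  (last char: 'u')
  sorted[10] = utterfl5G$b  (last char: 'b')
Last column: Gl5$trfetub
Original string S is at sorted index 3

Answer: Gl5$trfetub
3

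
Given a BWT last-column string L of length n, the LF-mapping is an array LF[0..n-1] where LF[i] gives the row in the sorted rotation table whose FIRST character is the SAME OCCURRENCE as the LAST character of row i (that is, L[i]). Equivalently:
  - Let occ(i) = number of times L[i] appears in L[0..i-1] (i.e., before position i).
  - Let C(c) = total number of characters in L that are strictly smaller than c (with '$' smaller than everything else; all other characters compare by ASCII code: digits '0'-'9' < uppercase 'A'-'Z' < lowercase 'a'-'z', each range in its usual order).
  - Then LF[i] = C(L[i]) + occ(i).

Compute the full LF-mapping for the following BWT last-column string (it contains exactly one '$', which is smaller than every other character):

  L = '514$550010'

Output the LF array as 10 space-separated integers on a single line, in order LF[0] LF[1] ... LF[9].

Answer: 7 4 6 0 8 9 1 2 5 3

Derivation:
Char counts: '$':1, '0':3, '1':2, '4':1, '5':3
C (first-col start): C('$')=0, C('0')=1, C('1')=4, C('4')=6, C('5')=7
L[0]='5': occ=0, LF[0]=C('5')+0=7+0=7
L[1]='1': occ=0, LF[1]=C('1')+0=4+0=4
L[2]='4': occ=0, LF[2]=C('4')+0=6+0=6
L[3]='$': occ=0, LF[3]=C('$')+0=0+0=0
L[4]='5': occ=1, LF[4]=C('5')+1=7+1=8
L[5]='5': occ=2, LF[5]=C('5')+2=7+2=9
L[6]='0': occ=0, LF[6]=C('0')+0=1+0=1
L[7]='0': occ=1, LF[7]=C('0')+1=1+1=2
L[8]='1': occ=1, LF[8]=C('1')+1=4+1=5
L[9]='0': occ=2, LF[9]=C('0')+2=1+2=3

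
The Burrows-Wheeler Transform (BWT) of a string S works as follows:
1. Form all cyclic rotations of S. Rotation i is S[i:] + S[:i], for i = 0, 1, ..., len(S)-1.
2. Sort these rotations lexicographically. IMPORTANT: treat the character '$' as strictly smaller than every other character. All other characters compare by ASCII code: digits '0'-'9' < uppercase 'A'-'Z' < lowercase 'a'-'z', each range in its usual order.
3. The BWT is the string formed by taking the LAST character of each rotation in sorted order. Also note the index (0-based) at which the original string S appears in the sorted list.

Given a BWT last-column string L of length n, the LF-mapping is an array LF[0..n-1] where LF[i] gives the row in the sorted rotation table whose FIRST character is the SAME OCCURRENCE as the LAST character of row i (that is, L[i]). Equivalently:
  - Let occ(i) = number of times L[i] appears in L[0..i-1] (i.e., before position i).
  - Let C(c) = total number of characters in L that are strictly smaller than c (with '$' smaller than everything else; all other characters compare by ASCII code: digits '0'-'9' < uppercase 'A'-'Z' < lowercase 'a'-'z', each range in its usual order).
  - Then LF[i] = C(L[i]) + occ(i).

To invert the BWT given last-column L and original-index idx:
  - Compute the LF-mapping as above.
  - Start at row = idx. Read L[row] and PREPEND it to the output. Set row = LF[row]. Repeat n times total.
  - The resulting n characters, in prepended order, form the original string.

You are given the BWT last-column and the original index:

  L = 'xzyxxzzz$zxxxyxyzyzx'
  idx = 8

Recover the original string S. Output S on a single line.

Answer: xzzzxzxyzxyzyxxxyzx$

Derivation:
LF mapping: 1 13 9 2 3 14 15 16 0 17 4 5 6 10 7 11 18 12 19 8
Walk LF starting at row 8, prepending L[row]:
  step 1: row=8, L[8]='$', prepend. Next row=LF[8]=0
  step 2: row=0, L[0]='x', prepend. Next row=LF[0]=1
  step 3: row=1, L[1]='z', prepend. Next row=LF[1]=13
  step 4: row=13, L[13]='y', prepend. Next row=LF[13]=10
  step 5: row=10, L[10]='x', prepend. Next row=LF[10]=4
  step 6: row=4, L[4]='x', prepend. Next row=LF[4]=3
  step 7: row=3, L[3]='x', prepend. Next row=LF[3]=2
  step 8: row=2, L[2]='y', prepend. Next row=LF[2]=9
  step 9: row=9, L[9]='z', prepend. Next row=LF[9]=17
  step 10: row=17, L[17]='y', prepend. Next row=LF[17]=12
  step 11: row=12, L[12]='x', prepend. Next row=LF[12]=6
  step 12: row=6, L[6]='z', prepend. Next row=LF[6]=15
  step 13: row=15, L[15]='y', prepend. Next row=LF[15]=11
  step 14: row=11, L[11]='x', prepend. Next row=LF[11]=5
  step 15: row=5, L[5]='z', prepend. Next row=LF[5]=14
  step 16: row=14, L[14]='x', prepend. Next row=LF[14]=7
  step 17: row=7, L[7]='z', prepend. Next row=LF[7]=16
  step 18: row=16, L[16]='z', prepend. Next row=LF[16]=18
  step 19: row=18, L[18]='z', prepend. Next row=LF[18]=19
  step 20: row=19, L[19]='x', prepend. Next row=LF[19]=8
Reversed output: xzzzxzxyzxyzyxxxyzx$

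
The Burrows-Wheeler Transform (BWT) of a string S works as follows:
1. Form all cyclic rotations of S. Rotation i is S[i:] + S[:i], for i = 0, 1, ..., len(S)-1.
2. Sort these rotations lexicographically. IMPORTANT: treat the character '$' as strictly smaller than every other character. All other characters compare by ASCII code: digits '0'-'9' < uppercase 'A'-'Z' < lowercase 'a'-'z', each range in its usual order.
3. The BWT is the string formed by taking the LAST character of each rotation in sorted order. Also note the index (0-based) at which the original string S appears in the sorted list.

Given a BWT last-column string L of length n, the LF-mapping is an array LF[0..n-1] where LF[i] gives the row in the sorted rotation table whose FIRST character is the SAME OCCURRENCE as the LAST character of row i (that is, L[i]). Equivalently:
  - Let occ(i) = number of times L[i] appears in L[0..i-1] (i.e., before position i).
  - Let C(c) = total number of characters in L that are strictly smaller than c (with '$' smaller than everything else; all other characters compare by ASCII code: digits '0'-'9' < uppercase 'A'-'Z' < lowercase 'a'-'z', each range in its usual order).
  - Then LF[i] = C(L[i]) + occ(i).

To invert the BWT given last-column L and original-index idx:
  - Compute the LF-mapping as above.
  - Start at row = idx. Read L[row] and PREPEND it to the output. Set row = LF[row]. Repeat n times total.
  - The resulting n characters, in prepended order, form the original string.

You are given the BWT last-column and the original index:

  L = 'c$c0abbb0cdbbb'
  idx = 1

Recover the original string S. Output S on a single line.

LF mapping: 10 0 11 1 3 4 5 6 2 12 13 7 8 9
Walk LF starting at row 1, prepending L[row]:
  step 1: row=1, L[1]='$', prepend. Next row=LF[1]=0
  step 2: row=0, L[0]='c', prepend. Next row=LF[0]=10
  step 3: row=10, L[10]='d', prepend. Next row=LF[10]=13
  step 4: row=13, L[13]='b', prepend. Next row=LF[13]=9
  step 5: row=9, L[9]='c', prepend. Next row=LF[9]=12
  step 6: row=12, L[12]='b', prepend. Next row=LF[12]=8
  step 7: row=8, L[8]='0', prepend. Next row=LF[8]=2
  step 8: row=2, L[2]='c', prepend. Next row=LF[2]=11
  step 9: row=11, L[11]='b', prepend. Next row=LF[11]=7
  step 10: row=7, L[7]='b', prepend. Next row=LF[7]=6
  step 11: row=6, L[6]='b', prepend. Next row=LF[6]=5
  step 12: row=5, L[5]='b', prepend. Next row=LF[5]=4
  step 13: row=4, L[4]='a', prepend. Next row=LF[4]=3
  step 14: row=3, L[3]='0', prepend. Next row=LF[3]=1
Reversed output: 0abbbbc0bcbdc$

Answer: 0abbbbc0bcbdc$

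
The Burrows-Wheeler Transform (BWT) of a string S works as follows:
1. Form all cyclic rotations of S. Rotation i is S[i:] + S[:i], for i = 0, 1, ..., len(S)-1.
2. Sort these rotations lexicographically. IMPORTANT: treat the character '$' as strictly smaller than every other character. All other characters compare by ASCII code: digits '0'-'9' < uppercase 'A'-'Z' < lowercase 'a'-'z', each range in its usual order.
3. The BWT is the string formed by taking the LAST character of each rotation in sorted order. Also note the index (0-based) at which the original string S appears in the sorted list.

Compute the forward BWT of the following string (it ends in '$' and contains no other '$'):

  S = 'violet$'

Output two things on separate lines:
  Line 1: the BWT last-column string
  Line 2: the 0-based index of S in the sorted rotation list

Answer: tlvoie$
6

Derivation:
All 7 rotations (rotation i = S[i:]+S[:i]):
  rot[0] = violet$
  rot[1] = iolet$v
  rot[2] = olet$vi
  rot[3] = let$vio
  rot[4] = et$viol
  rot[5] = t$viole
  rot[6] = $violet
Sorted (with $ < everything):
  sorted[0] = $violet  (last char: 't')
  sorted[1] = et$viol  (last char: 'l')
  sorted[2] = iolet$v  (last char: 'v')
  sorted[3] = let$vio  (last char: 'o')
  sorted[4] = olet$vi  (last char: 'i')
  sorted[5] = t$viole  (last char: 'e')
  sorted[6] = violet$  (last char: '$')
Last column: tlvoie$
Original string S is at sorted index 6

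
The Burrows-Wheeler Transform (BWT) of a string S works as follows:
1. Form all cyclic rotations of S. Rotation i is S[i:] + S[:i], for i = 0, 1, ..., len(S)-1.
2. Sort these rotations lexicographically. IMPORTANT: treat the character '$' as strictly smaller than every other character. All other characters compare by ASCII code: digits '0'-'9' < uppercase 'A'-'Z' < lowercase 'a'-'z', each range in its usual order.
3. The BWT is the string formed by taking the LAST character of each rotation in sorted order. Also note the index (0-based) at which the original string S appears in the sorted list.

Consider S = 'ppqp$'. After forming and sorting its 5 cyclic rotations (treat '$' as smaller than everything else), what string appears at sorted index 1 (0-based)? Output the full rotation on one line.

Answer: p$ppq

Derivation:
All 5 rotations (rotation i = S[i:]+S[:i]):
  rot[0] = ppqp$
  rot[1] = pqp$p
  rot[2] = qp$pp
  rot[3] = p$ppq
  rot[4] = $ppqp
Sorted (with $ < everything):
  sorted[0] = $ppqp
  sorted[1] = p$ppq
  sorted[2] = ppqp$
  sorted[3] = pqp$p
  sorted[4] = qp$pp
sorted[1] = p$ppq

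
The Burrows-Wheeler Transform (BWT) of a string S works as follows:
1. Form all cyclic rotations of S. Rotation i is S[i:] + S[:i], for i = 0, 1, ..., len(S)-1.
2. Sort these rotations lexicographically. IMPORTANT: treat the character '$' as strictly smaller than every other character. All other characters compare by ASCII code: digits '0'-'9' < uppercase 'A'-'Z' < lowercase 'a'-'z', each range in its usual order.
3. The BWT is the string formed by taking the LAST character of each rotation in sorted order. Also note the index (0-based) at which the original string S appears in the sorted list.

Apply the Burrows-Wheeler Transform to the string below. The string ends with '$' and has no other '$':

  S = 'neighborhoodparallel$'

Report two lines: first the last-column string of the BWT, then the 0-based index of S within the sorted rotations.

All 21 rotations (rotation i = S[i:]+S[:i]):
  rot[0] = neighborhoodparallel$
  rot[1] = eighborhoodparallel$n
  rot[2] = ighborhoodparallel$ne
  rot[3] = ghborhoodparallel$nei
  rot[4] = hborhoodparallel$neig
  rot[5] = borhoodparallel$neigh
  rot[6] = orhoodparallel$neighb
  rot[7] = rhoodparallel$neighbo
  rot[8] = hoodparallel$neighbor
  rot[9] = oodparallel$neighborh
  rot[10] = odparallel$neighborho
  rot[11] = dparallel$neighborhoo
  rot[12] = parallel$neighborhood
  rot[13] = arallel$neighborhoodp
  rot[14] = rallel$neighborhoodpa
  rot[15] = allel$neighborhoodpar
  rot[16] = llel$neighborhoodpara
  rot[17] = lel$neighborhoodparal
  rot[18] = el$neighborhoodparall
  rot[19] = l$neighborhoodparalle
  rot[20] = $neighborhoodparallel
Sorted (with $ < everything):
  sorted[0] = $neighborhoodparallel  (last char: 'l')
  sorted[1] = allel$neighborhoodpar  (last char: 'r')
  sorted[2] = arallel$neighborhoodp  (last char: 'p')
  sorted[3] = borhoodparallel$neigh  (last char: 'h')
  sorted[4] = dparallel$neighborhoo  (last char: 'o')
  sorted[5] = eighborhoodparallel$n  (last char: 'n')
  sorted[6] = el$neighborhoodparall  (last char: 'l')
  sorted[7] = ghborhoodparallel$nei  (last char: 'i')
  sorted[8] = hborhoodparallel$neig  (last char: 'g')
  sorted[9] = hoodparallel$neighbor  (last char: 'r')
  sorted[10] = ighborhoodparallel$ne  (last char: 'e')
  sorted[11] = l$neighborhoodparalle  (last char: 'e')
  sorted[12] = lel$neighborhoodparal  (last char: 'l')
  sorted[13] = llel$neighborhoodpara  (last char: 'a')
  sorted[14] = neighborhoodparallel$  (last char: '$')
  sorted[15] = odparallel$neighborho  (last char: 'o')
  sorted[16] = oodparallel$neighborh  (last char: 'h')
  sorted[17] = orhoodparallel$neighb  (last char: 'b')
  sorted[18] = parallel$neighborhood  (last char: 'd')
  sorted[19] = rallel$neighborhoodpa  (last char: 'a')
  sorted[20] = rhoodparallel$neighbo  (last char: 'o')
Last column: lrphonligreela$ohbdao
Original string S is at sorted index 14

Answer: lrphonligreela$ohbdao
14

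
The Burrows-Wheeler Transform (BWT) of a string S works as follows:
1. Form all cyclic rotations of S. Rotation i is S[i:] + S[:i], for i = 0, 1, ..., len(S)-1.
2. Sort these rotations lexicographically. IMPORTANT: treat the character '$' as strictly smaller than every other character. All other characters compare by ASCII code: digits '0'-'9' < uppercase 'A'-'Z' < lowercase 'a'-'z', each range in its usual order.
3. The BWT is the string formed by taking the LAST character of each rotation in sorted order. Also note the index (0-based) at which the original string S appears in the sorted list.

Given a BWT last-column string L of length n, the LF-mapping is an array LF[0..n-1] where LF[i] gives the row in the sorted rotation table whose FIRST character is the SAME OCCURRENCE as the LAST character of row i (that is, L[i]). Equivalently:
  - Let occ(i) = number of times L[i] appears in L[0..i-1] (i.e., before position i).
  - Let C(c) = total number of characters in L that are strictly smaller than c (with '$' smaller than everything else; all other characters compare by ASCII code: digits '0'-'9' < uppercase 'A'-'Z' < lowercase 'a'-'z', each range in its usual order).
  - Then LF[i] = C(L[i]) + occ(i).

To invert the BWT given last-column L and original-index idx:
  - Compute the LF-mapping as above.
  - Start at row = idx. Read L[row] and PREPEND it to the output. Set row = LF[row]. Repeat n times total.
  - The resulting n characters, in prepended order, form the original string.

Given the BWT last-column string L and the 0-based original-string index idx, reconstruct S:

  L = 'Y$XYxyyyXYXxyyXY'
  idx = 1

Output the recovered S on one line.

LF mapping: 5 0 1 6 9 11 12 13 2 7 3 10 14 15 4 8
Walk LF starting at row 1, prepending L[row]:
  step 1: row=1, L[1]='$', prepend. Next row=LF[1]=0
  step 2: row=0, L[0]='Y', prepend. Next row=LF[0]=5
  step 3: row=5, L[5]='y', prepend. Next row=LF[5]=11
  step 4: row=11, L[11]='x', prepend. Next row=LF[11]=10
  step 5: row=10, L[10]='X', prepend. Next row=LF[10]=3
  step 6: row=3, L[3]='Y', prepend. Next row=LF[3]=6
  step 7: row=6, L[6]='y', prepend. Next row=LF[6]=12
  step 8: row=12, L[12]='y', prepend. Next row=LF[12]=14
  step 9: row=14, L[14]='X', prepend. Next row=LF[14]=4
  step 10: row=4, L[4]='x', prepend. Next row=LF[4]=9
  step 11: row=9, L[9]='Y', prepend. Next row=LF[9]=7
  step 12: row=7, L[7]='y', prepend. Next row=LF[7]=13
  step 13: row=13, L[13]='y', prepend. Next row=LF[13]=15
  step 14: row=15, L[15]='Y', prepend. Next row=LF[15]=8
  step 15: row=8, L[8]='X', prepend. Next row=LF[8]=2
  step 16: row=2, L[2]='X', prepend. Next row=LF[2]=1
Reversed output: XXYyyYxXyyYXxyY$

Answer: XXYyyYxXyyYXxyY$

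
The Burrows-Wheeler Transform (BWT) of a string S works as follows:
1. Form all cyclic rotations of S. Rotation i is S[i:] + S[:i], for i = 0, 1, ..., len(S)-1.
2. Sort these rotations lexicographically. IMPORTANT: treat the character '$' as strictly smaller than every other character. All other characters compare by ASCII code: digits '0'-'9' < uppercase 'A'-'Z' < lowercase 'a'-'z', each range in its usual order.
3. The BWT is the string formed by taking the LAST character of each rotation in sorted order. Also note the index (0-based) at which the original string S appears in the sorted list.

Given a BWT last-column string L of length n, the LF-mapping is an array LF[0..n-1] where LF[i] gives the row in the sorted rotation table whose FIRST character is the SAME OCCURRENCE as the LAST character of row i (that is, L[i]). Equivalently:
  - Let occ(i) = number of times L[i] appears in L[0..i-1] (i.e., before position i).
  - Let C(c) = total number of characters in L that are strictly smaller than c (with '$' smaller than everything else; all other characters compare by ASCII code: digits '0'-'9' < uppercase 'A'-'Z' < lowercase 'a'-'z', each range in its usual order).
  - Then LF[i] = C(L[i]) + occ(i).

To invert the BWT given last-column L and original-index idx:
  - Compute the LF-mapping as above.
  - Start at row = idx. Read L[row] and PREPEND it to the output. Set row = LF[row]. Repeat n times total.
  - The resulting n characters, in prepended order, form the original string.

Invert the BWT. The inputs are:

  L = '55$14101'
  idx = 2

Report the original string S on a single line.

LF mapping: 6 7 0 2 5 3 1 4
Walk LF starting at row 2, prepending L[row]:
  step 1: row=2, L[2]='$', prepend. Next row=LF[2]=0
  step 2: row=0, L[0]='5', prepend. Next row=LF[0]=6
  step 3: row=6, L[6]='0', prepend. Next row=LF[6]=1
  step 4: row=1, L[1]='5', prepend. Next row=LF[1]=7
  step 5: row=7, L[7]='1', prepend. Next row=LF[7]=4
  step 6: row=4, L[4]='4', prepend. Next row=LF[4]=5
  step 7: row=5, L[5]='1', prepend. Next row=LF[5]=3
  step 8: row=3, L[3]='1', prepend. Next row=LF[3]=2
Reversed output: 1141505$

Answer: 1141505$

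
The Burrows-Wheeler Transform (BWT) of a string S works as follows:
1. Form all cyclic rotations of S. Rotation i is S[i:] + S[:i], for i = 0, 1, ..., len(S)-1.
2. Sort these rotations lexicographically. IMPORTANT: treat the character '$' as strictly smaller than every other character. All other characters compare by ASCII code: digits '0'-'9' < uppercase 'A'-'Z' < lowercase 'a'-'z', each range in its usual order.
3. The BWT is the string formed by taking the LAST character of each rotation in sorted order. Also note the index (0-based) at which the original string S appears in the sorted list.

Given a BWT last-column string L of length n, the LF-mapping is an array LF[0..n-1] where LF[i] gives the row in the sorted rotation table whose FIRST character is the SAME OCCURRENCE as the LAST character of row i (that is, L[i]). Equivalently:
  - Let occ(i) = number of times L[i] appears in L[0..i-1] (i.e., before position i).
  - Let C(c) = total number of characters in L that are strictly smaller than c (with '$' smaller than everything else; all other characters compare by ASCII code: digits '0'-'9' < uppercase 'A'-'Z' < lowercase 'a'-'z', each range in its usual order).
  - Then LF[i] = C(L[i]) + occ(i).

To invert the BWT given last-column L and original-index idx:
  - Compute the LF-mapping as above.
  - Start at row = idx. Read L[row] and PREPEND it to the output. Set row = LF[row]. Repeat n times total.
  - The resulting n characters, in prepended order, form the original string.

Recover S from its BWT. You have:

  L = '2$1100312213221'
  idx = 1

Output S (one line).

Answer: 01101132231222$

Derivation:
LF mapping: 8 0 3 4 1 2 13 5 9 10 6 14 11 12 7
Walk LF starting at row 1, prepending L[row]:
  step 1: row=1, L[1]='$', prepend. Next row=LF[1]=0
  step 2: row=0, L[0]='2', prepend. Next row=LF[0]=8
  step 3: row=8, L[8]='2', prepend. Next row=LF[8]=9
  step 4: row=9, L[9]='2', prepend. Next row=LF[9]=10
  step 5: row=10, L[10]='1', prepend. Next row=LF[10]=6
  step 6: row=6, L[6]='3', prepend. Next row=LF[6]=13
  step 7: row=13, L[13]='2', prepend. Next row=LF[13]=12
  step 8: row=12, L[12]='2', prepend. Next row=LF[12]=11
  step 9: row=11, L[11]='3', prepend. Next row=LF[11]=14
  step 10: row=14, L[14]='1', prepend. Next row=LF[14]=7
  step 11: row=7, L[7]='1', prepend. Next row=LF[7]=5
  step 12: row=5, L[5]='0', prepend. Next row=LF[5]=2
  step 13: row=2, L[2]='1', prepend. Next row=LF[2]=3
  step 14: row=3, L[3]='1', prepend. Next row=LF[3]=4
  step 15: row=4, L[4]='0', prepend. Next row=LF[4]=1
Reversed output: 01101132231222$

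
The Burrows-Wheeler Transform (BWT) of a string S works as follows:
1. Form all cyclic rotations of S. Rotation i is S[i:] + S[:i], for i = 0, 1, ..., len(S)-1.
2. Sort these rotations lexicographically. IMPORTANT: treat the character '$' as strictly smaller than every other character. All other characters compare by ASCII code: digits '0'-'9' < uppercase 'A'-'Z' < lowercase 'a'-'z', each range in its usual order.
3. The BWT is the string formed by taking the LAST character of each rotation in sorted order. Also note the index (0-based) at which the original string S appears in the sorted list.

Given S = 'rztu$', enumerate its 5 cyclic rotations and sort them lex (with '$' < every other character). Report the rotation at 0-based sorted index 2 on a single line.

All 5 rotations (rotation i = S[i:]+S[:i]):
  rot[0] = rztu$
  rot[1] = ztu$r
  rot[2] = tu$rz
  rot[3] = u$rzt
  rot[4] = $rztu
Sorted (with $ < everything):
  sorted[0] = $rztu
  sorted[1] = rztu$
  sorted[2] = tu$rz
  sorted[3] = u$rzt
  sorted[4] = ztu$r
sorted[2] = tu$rz

Answer: tu$rz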